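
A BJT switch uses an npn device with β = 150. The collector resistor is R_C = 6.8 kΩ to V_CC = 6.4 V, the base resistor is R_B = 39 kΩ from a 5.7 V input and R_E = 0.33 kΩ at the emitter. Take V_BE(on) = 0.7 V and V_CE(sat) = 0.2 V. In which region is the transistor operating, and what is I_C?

saturation; I_C ≈ 0.86 mA

Assume active: I_B = (5.7 − 0.7)/(39 + 151×0.33) = 0.0563 mA, I_C = β·I_B = 8.44 mA.
Then V_CE = 6.4 − 8.44×6.8 − 8.5×0.33 = -53.8 V < 0.2 V — the active assumption fails.
Re-solve with V_CE = 0.2 V. KCL at the emitter: V_E/R_E = (V_BB−0.7−V_E)/R_B + (V_CC−0.2−V_E)/R_C, giving V_E = 0.325 V.
I_C = (V_CC − 0.2 − V_E)/R_C = (6.2 − 0.325)/6.8 = 0.864 mA.
Check: I_B = (5 − 0.325)/39 = 0.12 mA, and β·I_B = 18 mA > I_C, confirming saturation.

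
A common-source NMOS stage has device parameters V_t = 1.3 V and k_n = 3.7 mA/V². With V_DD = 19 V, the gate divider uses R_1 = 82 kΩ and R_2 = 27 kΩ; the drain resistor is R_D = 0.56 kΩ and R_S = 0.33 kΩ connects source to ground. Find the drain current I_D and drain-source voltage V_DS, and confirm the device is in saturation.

I_D ≈ 5.2 mA, V_DS ≈ 14 V

V_G = V_DD·R_2/(R_1+R_2) = 19×27/109 = 4.71 V.
Assume saturation: I_D = (k_n/2)(V_GS − V_t)² with V_GS = V_G − I_D·R_S = 4.71 − 0.33·I_D.
Substituting gives 0.201·I_D² − 5.16·I_D + 21.5 = 0, with roots I_D = 5.23 or 20.4 mA.
The root I_D = 20.4 mA gives V_GS = -2.02 V ≤ V_t, so take I_D = 5.23 mA.
Then V_GS = 2.98 V and V_DS = V_DD − I_D(R_D+R_S) = 19 − 5.23×0.89 = 14.3 V.
Saturation requires V_DS ≥ V_GS − V_t = 1.68 V; 14.3 ≥ 1.68 ✓.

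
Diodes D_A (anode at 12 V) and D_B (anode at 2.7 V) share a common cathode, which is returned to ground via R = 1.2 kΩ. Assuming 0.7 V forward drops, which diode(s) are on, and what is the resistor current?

Assume both conduct. Then node N would need to be at both 12−0.7 = 11.3 V and 2.7−0.7 = 2 V, which is impossible.
Assume only D_A conducts: V_N = 12 − 0.7 = 11.3 V, so I_R = 11.3/1.2 = 9.42 mA.
Check D_B: its anode-to-cathode voltage is 2.7 − 11.3 = -8.6 V < 0.7 V, so it is off. The assumption is consistent.

Only D_A conducts; I_R ≈ 9.4 mA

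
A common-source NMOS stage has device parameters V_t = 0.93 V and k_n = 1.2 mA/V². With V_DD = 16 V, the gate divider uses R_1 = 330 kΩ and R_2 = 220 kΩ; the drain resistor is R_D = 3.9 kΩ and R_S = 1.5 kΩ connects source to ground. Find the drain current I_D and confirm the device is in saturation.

V_G = V_DD·R_2/(R_1+R_2) = 16×220/550 = 6.4 V.
Assume saturation: I_D = (k_n/2)(V_GS − V_t)² with V_GS = V_G − I_D·R_S = 6.4 − 1.5·I_D.
Substituting gives 1.35·I_D² − 10.8·I_D + 18 = 0, with roots I_D = 2.33 or 5.7 mA.
The root I_D = 5.7 mA gives V_GS = -2.15 V ≤ V_t, so take I_D = 2.33 mA.
Then V_GS = 2.9 V and V_DS = V_DD − I_D(R_D+R_S) = 16 − 2.33×5.4 = 3.41 V.
Saturation requires V_DS ≥ V_GS − V_t = 1.97 V; 3.41 ≥ 1.97 ✓.

I_D ≈ 2.3 mA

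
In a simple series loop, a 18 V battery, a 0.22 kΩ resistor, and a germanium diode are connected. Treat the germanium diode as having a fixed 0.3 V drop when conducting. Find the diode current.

KVL around the loop: 18 = V_D + I·R = 0.3 + I × 0.22 kΩ.
So I = (18 − 0.3) / 0.22 kΩ = 17.7 / 0.22 = 80.5 mA.

I ≈ 80 mA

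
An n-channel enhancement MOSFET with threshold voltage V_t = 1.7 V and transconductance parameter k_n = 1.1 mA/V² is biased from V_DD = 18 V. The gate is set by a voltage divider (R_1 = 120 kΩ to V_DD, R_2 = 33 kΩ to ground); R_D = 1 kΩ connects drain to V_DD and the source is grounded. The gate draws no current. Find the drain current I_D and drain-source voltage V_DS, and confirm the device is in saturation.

I_D ≈ 2.6 mA, V_DS ≈ 15 V

V_G = V_DD·R_2/(R_1+R_2) = 18×33/153 = 3.88 V. With the source grounded, V_GS = V_G = 3.88 V.
Assume saturation: I_D = (k_n/2)(V_GS − V_t)² = (1.1/2)×(3.88 − 1.7)² = 0.55×2.18² = 2.62 mA.
V_DS = V_DD − I_D·R_D = 18 − 2.62×1 = 15.4 V.
Saturation requires V_DS ≥ V_GS − V_t = 2.18 V; 15.4 ≥ 2.18 ✓.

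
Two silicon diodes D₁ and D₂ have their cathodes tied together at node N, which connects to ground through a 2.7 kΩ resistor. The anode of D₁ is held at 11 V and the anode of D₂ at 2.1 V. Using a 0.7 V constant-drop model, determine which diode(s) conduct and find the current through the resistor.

Only D₁ conducts; I_R ≈ 3.8 mA

Assume both conduct. Then node N would need to be at both 11−0.7 = 10.3 V and 2.1−0.7 = 1.4 V, which is impossible.
Assume only D₁ conducts: V_N = 11 − 0.7 = 10.3 V, so I_R = 10.3/2.7 = 3.81 mA.
Check D₂: its anode-to-cathode voltage is 2.1 − 10.3 = -8.2 V < 0.7 V, so it is off. The assumption is consistent.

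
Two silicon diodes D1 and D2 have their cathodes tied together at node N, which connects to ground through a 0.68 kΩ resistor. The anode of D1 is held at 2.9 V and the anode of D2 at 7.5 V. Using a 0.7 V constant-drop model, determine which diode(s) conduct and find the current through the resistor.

Assume both conduct. Then node N would need to be at both 2.9−0.7 = 2.2 V and 7.5−0.7 = 6.8 V, which is impossible.
Assume only D2 conducts: V_N = 7.5 − 0.7 = 6.8 V, so I_R = 6.8/0.68 = 10 mA.
Check D1: its anode-to-cathode voltage is 2.9 − 6.8 = -3.9 V < 0.7 V, so it is off. The assumption is consistent.

Only D2 conducts; I_R ≈ 10 mA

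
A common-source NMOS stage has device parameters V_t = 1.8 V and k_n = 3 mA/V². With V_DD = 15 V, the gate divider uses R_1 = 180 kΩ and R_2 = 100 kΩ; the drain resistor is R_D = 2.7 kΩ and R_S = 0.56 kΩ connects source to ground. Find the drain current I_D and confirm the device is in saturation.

V_G = V_DD·R_2/(R_1+R_2) = 15×100/280 = 5.36 V.
Assume saturation: I_D = (k_n/2)(V_GS − V_t)² with V_GS = V_G − I_D·R_S = 5.36 − 0.56·I_D.
Substituting gives 0.47·I_D² − 6.98·I_D + 19 = 0, with roots I_D = 3.59 or 11.2 mA.
The root I_D = 11.2 mA gives V_GS = -0.937 V ≤ V_t, so take I_D = 3.59 mA.
Then V_GS = 3.35 V and V_DS = V_DD − I_D(R_D+R_S) = 15 − 3.59×3.26 = 3.3 V.
Saturation requires V_DS ≥ V_GS − V_t = 1.55 V; 3.3 ≥ 1.55 ✓.

I_D ≈ 3.6 mA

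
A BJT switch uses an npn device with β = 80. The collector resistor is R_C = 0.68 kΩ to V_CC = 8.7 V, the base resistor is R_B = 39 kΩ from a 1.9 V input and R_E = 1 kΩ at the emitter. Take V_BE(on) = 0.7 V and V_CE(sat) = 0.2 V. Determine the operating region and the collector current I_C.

Assume active. Base-emitter loop: I_B = (V_BB − V_BE)/(R_B + (β+1)R_E) = (1.9 − 0.7)/(39 + 81×1) = 0.01 mA.
I_C = β·I_B = 80×0.01 = 0.8 mA.
V_CE = V_CC − I_C·R_C − I_E·R_E = 8.7 − 0.8×0.68 − 0.81×1 = 7.35 V > V_CE(sat), so the active-region assumption holds.

active; I_C ≈ 0.8 mA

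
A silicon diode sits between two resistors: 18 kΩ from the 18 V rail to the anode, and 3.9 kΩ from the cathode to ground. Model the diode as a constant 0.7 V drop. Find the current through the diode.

The two resistors are in series with the diode, so KVL gives 18 = I·18 + 0.7 + I·3.9.
I = (18 − 0.7) / (18 + 3.9) kΩ = 17.3 / 21.9 = 0.79 mA.

I ≈ 0.79 mA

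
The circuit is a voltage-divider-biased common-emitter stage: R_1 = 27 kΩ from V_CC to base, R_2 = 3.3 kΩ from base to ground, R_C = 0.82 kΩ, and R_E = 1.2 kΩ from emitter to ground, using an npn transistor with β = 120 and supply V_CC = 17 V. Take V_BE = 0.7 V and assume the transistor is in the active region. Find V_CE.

V_CE ≈ 15 V

Thevenize the base divider: V_Th = V_CC·R_2/(R_1+R_2) = 17×3.3/30.3 = 1.85 V, R_Th = R_1‖R_2 = 2.94 kΩ.
Base-emitter loop: V_Th = I_B·R_Th + V_BE + (β+1)I_B·R_E, so I_B = (1.85 − 0.7) / (2.94 + 121×1.2) = 0.00777 mA.
I_C = β·I_B = 120×0.00777 = 0.933 mA, and I_E = (β+1)I_B = 0.941 mA.
V_CE = V_CC − I_C·R_C − I_E·R_E = 17 − 0.933×0.82 − 0.941×1.2 = 15.1 V.
V_CE = 15.1 V > 0.2 V confirms active-region operation.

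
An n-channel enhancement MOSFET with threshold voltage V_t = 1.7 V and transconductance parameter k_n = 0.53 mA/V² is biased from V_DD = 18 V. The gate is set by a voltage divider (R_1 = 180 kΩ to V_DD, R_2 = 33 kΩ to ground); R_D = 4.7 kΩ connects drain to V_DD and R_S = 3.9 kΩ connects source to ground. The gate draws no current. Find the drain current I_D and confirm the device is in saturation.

I_D ≈ 0.11 mA

V_G = V_DD·R_2/(R_1+R_2) = 18×33/213 = 2.79 V.
Assume saturation: I_D = (k_n/2)(V_GS − V_t)² with V_GS = V_G − I_D·R_S = 2.79 − 3.9·I_D.
Substituting gives 4.03·I_D² − 3.25·I_D + 0.314 = 0, with roots I_D = 0.112 or 0.694 mA.
The root I_D = 0.694 mA gives V_GS = 0.0815 V ≤ V_t, so take I_D = 0.112 mA.
Then V_GS = 2.35 V and V_DS = V_DD − I_D(R_D+R_S) = 18 − 0.112×8.6 = 17 V.
Saturation requires V_DS ≥ V_GS − V_t = 0.651 V; 17 ≥ 0.651 ✓.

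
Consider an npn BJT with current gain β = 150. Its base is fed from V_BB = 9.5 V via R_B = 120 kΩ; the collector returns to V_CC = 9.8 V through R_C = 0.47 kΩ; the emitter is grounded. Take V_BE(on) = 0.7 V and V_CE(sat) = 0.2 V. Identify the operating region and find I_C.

Assume active. Base-emitter loop: I_B = (V_BB − V_BE)/R_B = (9.5 − 0.7)/120 = 0.0733 mA.
I_C = β·I_B = 150×0.0733 = 11 mA.
V_CE = V_CC − I_C·R_C = 9.8 − 11×0.47 = 4.63 V > V_CE(sat), so the active-region assumption holds.

active; I_C ≈ 11 mA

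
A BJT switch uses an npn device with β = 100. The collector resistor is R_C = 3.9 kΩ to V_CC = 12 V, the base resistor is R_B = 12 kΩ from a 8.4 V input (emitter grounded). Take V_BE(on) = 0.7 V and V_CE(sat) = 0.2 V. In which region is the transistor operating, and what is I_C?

saturation; I_C ≈ 3 mA

Assume active: I_B = (8.4 − 0.7)/12 = 0.642 mA, giving I_C = β·I_B = 64.2 mA.
But then V_CE = 12 − 64.2×3.9 = -238 V < V_CE(sat) = 0.2 V — impossible in the active region.
So the transistor is saturated. With V_CE = 0.2 V, I_C = (V_CC − 0.2)/R_C = 11.8/3.9 = 3.03 mA.
Check: β·I_B = 64.2 mA > I_C = 3.03 mA, confirming saturation.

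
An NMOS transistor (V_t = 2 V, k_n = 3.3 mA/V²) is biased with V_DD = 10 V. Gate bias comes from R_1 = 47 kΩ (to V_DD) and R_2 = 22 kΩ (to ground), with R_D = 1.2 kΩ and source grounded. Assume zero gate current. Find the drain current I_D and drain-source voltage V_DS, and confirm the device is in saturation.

I_D ≈ 2.3 mA, V_DS ≈ 7.2 V

V_G = V_DD·R_2/(R_1+R_2) = 10×22/69 = 3.19 V. With the source grounded, V_GS = V_G = 3.19 V.
Assume saturation: I_D = (k_n/2)(V_GS − V_t)² = (3.3/2)×(3.19 − 2)² = 1.65×1.19² = 2.33 mA.
V_DS = V_DD − I_D·R_D = 10 − 2.33×1.2 = 7.2 V.
Saturation requires V_DS ≥ V_GS − V_t = 1.19 V; 7.2 ≥ 1.19 ✓.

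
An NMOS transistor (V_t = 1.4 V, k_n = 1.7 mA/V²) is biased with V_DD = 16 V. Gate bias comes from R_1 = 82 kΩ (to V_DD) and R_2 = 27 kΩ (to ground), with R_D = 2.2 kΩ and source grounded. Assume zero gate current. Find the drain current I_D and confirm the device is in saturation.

V_G = V_DD·R_2/(R_1+R_2) = 16×27/109 = 3.96 V. With the source grounded, V_GS = V_G = 3.96 V.
Assume saturation: I_D = (k_n/2)(V_GS − V_t)² = (1.7/2)×(3.96 − 1.4)² = 0.85×2.56² = 5.58 mA.
V_DS = V_DD − I_D·R_D = 16 − 5.58×2.2 = 3.71 V.
Saturation requires V_DS ≥ V_GS − V_t = 2.56 V; 3.71 ≥ 2.56 ✓.

I_D ≈ 5.6 mA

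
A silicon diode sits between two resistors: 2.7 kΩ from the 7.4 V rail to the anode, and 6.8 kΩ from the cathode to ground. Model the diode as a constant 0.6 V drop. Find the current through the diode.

The two resistors are in series with the diode, so KVL gives 7.4 = I·2.7 + 0.6 + I·6.8.
I = (7.4 − 0.6) / (2.7 + 6.8) kΩ = 6.8 / 9.5 = 0.716 mA.

I ≈ 0.72 mA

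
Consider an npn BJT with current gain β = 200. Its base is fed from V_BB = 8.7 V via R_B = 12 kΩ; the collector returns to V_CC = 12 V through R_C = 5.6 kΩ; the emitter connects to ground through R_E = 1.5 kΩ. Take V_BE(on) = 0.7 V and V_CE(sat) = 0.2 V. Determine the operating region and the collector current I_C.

Assume active: I_B = (8.7 − 0.7)/(12 + 201×1.5) = 0.0255 mA, I_C = β·I_B = 5.1 mA.
Then V_CE = 12 − 5.1×5.6 − 5.13×1.5 = -24.3 V < 0.2 V — the active assumption fails.
Re-solve with V_CE = 0.2 V. KCL at the emitter: V_E/R_E = (V_BB−0.7−V_E)/R_B + (V_CC−0.2−V_E)/R_C, giving V_E = 2.99 V.
I_C = (V_CC − 0.2 − V_E)/R_C = (11.8 − 2.99)/5.6 = 1.57 mA.
Check: I_B = (8 − 2.99)/12 = 0.418 mA, and β·I_B = 83.5 mA > I_C, confirming saturation.

saturation; I_C ≈ 1.6 mA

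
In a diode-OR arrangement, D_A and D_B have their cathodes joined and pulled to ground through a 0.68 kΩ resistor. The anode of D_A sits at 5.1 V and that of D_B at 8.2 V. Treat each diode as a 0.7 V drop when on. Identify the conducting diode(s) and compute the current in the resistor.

Assume both conduct. Then node N would need to be at both 5.1−0.7 = 4.4 V and 8.2−0.7 = 7.5 V, which is impossible.
Assume only D_B conducts: V_N = 8.2 − 0.7 = 7.5 V, so I_R = 7.5/0.68 = 11 mA.
Check D_A: its anode-to-cathode voltage is 5.1 − 7.5 = -2.4 V < 0.7 V, so it is off. The assumption is consistent.

Only D_B conducts; I_R ≈ 11 mA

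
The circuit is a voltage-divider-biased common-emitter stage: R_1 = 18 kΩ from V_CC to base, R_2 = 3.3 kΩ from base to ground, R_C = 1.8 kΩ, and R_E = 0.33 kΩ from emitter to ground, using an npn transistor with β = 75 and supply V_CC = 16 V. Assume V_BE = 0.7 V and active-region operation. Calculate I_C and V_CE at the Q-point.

I_C ≈ 4.8 mA, V_CE ≈ 5.8 V

Thevenize the base divider: V_Th = V_CC·R_2/(R_1+R_2) = 16×3.3/21.3 = 2.48 V, R_Th = R_1‖R_2 = 2.79 kΩ.
Base-emitter loop: V_Th = I_B·R_Th + V_BE + (β+1)I_B·R_E, so I_B = (2.48 − 0.7) / (2.79 + 76×0.33) = 0.0638 mA.
I_C = β·I_B = 75×0.0638 = 4.79 mA, and I_E = (β+1)I_B = 4.85 mA.
V_CE = V_CC − I_C·R_C − I_E·R_E = 16 − 4.79×1.8 − 4.85×0.33 = 5.78 V.
V_CE = 5.78 V > 0.2 V confirms active-region operation.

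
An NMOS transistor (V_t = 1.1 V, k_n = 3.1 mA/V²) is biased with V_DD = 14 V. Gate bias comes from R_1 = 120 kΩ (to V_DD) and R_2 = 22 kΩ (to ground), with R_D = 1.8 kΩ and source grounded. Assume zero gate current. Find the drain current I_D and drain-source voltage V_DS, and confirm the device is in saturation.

I_D ≈ 1.8 mA, V_DS ≈ 11 V

V_G = V_DD·R_2/(R_1+R_2) = 14×22/142 = 2.17 V. With the source grounded, V_GS = V_G = 2.17 V.
Assume saturation: I_D = (k_n/2)(V_GS − V_t)² = (3.1/2)×(2.17 − 1.1)² = 1.55×1.07² = 1.77 mA.
V_DS = V_DD − I_D·R_D = 14 − 1.77×1.8 = 10.8 V.
Saturation requires V_DS ≥ V_GS − V_t = 1.07 V; 10.8 ≥ 1.07 ✓.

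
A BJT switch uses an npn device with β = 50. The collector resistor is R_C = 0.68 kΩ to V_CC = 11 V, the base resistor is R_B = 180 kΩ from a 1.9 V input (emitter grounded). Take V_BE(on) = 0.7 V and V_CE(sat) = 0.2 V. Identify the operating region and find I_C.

Assume active. Base-emitter loop: I_B = (V_BB − V_BE)/R_B = (1.9 − 0.7)/180 = 0.00667 mA.
I_C = β·I_B = 50×0.00667 = 0.333 mA.
V_CE = V_CC − I_C·R_C = 11 − 0.333×0.68 = 10.8 V > V_CE(sat), so the active-region assumption holds.

active; I_C ≈ 0.33 mA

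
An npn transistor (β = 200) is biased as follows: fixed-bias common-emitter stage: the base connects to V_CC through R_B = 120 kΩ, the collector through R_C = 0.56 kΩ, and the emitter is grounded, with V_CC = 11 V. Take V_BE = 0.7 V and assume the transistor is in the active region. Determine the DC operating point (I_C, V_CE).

Base loop: V_CC = I_B·R_B + V_BE, so I_B = (11 − 0.7)/120 kΩ = 0.0858 mA.
In the active region I_C = β·I_B = 200 × 0.0858 = 17.2 mA.
Collector loop: V_CE = V_CC − I_C·R_C = 11 − 17.2×0.56 = 1.39 V.
Since V_CE = 1.39 V > V_CE(sat) ≈ 0.2 V, the transistor is in the active region as assumed.

I_C ≈ 17 mA, V_CE ≈ 1.4 V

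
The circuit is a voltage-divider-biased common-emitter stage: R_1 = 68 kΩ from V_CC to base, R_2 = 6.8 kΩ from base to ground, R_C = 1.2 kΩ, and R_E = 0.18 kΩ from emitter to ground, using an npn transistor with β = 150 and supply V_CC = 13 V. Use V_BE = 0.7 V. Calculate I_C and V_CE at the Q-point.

Thevenize the base divider: V_Th = V_CC·R_2/(R_1+R_2) = 13×6.8/74.8 = 1.18 V, R_Th = R_1‖R_2 = 6.18 kΩ.
Base-emitter loop: V_Th = I_B·R_Th + V_BE + (β+1)I_B·R_E, so I_B = (1.18 − 0.7) / (6.18 + 151×0.18) = 0.0144 mA.
I_C = β·I_B = 150×0.0144 = 2.17 mA, and I_E = (β+1)I_B = 2.18 mA.
V_CE = V_CC − I_C·R_C − I_E·R_E = 13 − 2.17×1.2 − 2.18×0.18 = 10 V.
V_CE = 10 V > 0.2 V confirms active-region operation.

I_C ≈ 2.2 mA, V_CE ≈ 10 V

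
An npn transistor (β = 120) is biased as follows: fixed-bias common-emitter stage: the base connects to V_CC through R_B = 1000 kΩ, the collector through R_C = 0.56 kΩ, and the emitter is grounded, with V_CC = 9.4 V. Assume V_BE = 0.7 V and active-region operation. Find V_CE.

Base loop: V_CC = I_B·R_B + V_BE, so I_B = (9.4 − 0.7)/1000 kΩ = 0.0087 mA.
In the active region I_C = β·I_B = 120 × 0.0087 = 1.04 mA.
Collector loop: V_CE = V_CC − I_C·R_C = 9.4 − 1.04×0.56 = 8.82 V.
Since V_CE = 8.82 V > V_CE(sat) ≈ 0.2 V, the transistor is in the active region as assumed.

V_CE ≈ 8.8 V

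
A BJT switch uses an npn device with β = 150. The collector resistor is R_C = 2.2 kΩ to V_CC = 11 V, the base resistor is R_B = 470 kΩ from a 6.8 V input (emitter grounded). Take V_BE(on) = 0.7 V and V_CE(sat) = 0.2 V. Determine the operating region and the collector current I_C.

active; I_C ≈ 1.9 mA

Assume active. Base-emitter loop: I_B = (V_BB − V_BE)/R_B = (6.8 − 0.7)/470 = 0.013 mA.
I_C = β·I_B = 150×0.013 = 1.95 mA.
V_CE = V_CC − I_C·R_C = 11 − 1.95×2.2 = 6.72 V > V_CE(sat), so the active-region assumption holds.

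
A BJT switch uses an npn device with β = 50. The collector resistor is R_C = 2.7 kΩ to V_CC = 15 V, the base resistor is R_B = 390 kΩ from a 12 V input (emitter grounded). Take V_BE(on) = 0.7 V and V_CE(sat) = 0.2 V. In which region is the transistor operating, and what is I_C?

active; I_C ≈ 1.4 mA

Assume active. Base-emitter loop: I_B = (V_BB − V_BE)/R_B = (12 − 0.7)/390 = 0.029 mA.
I_C = β·I_B = 50×0.029 = 1.45 mA.
V_CE = V_CC − I_C·R_C = 15 − 1.45×2.7 = 11.1 V > V_CE(sat), so the active-region assumption holds.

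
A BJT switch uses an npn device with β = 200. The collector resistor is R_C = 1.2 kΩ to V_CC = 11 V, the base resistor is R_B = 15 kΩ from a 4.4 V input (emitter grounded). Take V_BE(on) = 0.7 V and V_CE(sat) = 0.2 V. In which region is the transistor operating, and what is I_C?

saturation; I_C ≈ 9 mA

Assume active: I_B = (4.4 − 0.7)/15 = 0.247 mA, giving I_C = β·I_B = 49.3 mA.
But then V_CE = 11 − 49.3×1.2 = -48.2 V < V_CE(sat) = 0.2 V — impossible in the active region.
So the transistor is saturated. With V_CE = 0.2 V, I_C = (V_CC − 0.2)/R_C = 10.8/1.2 = 9 mA.
Check: β·I_B = 49.3 mA > I_C = 9 mA, confirming saturation.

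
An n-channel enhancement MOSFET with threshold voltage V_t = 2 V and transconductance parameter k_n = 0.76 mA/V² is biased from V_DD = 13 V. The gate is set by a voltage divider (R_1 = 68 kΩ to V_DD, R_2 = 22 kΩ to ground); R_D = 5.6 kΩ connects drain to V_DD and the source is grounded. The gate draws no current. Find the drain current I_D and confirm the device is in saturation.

V_G = V_DD·R_2/(R_1+R_2) = 13×22/90 = 3.18 V. With the source grounded, V_GS = V_G = 3.18 V.
Assume saturation: I_D = (k_n/2)(V_GS − V_t)² = (0.76/2)×(3.18 − 2)² = 0.38×1.18² = 0.527 mA.
V_DS = V_DD − I_D·R_D = 13 − 0.527×5.6 = 10 V.
Saturation requires V_DS ≥ V_GS − V_t = 1.18 V; 10 ≥ 1.18 ✓.

I_D ≈ 0.53 mA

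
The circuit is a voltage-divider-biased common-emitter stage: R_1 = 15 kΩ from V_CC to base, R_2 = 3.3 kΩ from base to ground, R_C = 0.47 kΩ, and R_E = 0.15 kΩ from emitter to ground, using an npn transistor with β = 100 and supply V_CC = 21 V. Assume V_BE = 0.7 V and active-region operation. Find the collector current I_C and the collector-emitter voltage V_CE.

I_C ≈ 17 mA, V_CE ≈ 10 V

Thevenize the base divider: V_Th = V_CC·R_2/(R_1+R_2) = 21×3.3/18.3 = 3.79 V, R_Th = R_1‖R_2 = 2.7 kΩ.
Base-emitter loop: V_Th = I_B·R_Th + V_BE + (β+1)I_B·R_E, so I_B = (3.79 − 0.7) / (2.7 + 101×0.15) = 0.173 mA.
I_C = β·I_B = 100×0.173 = 17.3 mA, and I_E = (β+1)I_B = 17.5 mA.
V_CE = V_CC − I_C·R_C − I_E·R_E = 21 − 17.3×0.47 − 17.5×0.15 = 10.3 V.
V_CE = 10.3 V > 0.2 V confirms active-region operation.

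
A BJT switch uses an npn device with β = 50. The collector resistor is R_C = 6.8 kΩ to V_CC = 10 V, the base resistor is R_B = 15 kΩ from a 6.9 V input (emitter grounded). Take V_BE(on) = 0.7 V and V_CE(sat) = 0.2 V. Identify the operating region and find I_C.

saturation; I_C ≈ 1.4 mA

Assume active: I_B = (6.9 − 0.7)/15 = 0.413 mA, giving I_C = β·I_B = 20.7 mA.
But then V_CE = 10 − 20.7×6.8 = -131 V < V_CE(sat) = 0.2 V — impossible in the active region.
So the transistor is saturated. With V_CE = 0.2 V, I_C = (V_CC − 0.2)/R_C = 9.8/6.8 = 1.44 mA.
Check: β·I_B = 20.7 mA > I_C = 1.44 mA, confirming saturation.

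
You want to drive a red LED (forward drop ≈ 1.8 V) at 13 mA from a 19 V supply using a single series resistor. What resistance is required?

The resistor drops V_S − V_D = 19 − 1.8 = 17.2 V at 13 mA.
R = 17.2 V / 13 mA = 1.32 kΩ.

R ≈ 1.3 kΩ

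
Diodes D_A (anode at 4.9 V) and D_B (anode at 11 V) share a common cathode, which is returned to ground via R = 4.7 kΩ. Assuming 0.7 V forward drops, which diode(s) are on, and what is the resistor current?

Only D_B conducts; I_R ≈ 2.2 mA

Assume both conduct. Then node N would need to be at both 4.9−0.7 = 4.2 V and 11−0.7 = 10.3 V, which is impossible.
Assume only D_B conducts: V_N = 11 − 0.7 = 10.3 V, so I_R = 10.3/4.7 = 2.19 mA.
Check D_A: its anode-to-cathode voltage is 4.9 − 10.3 = -5.4 V < 0.7 V, so it is off. The assumption is consistent.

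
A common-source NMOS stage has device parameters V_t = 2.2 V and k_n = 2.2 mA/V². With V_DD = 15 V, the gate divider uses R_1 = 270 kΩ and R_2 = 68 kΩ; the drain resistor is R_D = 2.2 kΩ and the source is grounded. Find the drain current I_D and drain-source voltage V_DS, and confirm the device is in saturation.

V_G = V_DD·R_2/(R_1+R_2) = 15×68/338 = 3.02 V. With the source grounded, V_GS = V_G = 3.02 V.
Assume saturation: I_D = (k_n/2)(V_GS − V_t)² = (2.2/2)×(3.02 − 2.2)² = 1.1×0.818² = 0.736 mA.
V_DS = V_DD − I_D·R_D = 15 − 0.736×2.2 = 13.4 V.
Saturation requires V_DS ≥ V_GS − V_t = 0.818 V; 13.4 ≥ 0.818 ✓.

I_D ≈ 0.74 mA, V_DS ≈ 13 V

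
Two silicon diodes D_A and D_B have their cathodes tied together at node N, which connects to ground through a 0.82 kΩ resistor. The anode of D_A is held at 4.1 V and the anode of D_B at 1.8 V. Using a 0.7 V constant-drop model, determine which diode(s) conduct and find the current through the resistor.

Assume both conduct. Then node N would need to be at both 4.1−0.7 = 3.4 V and 1.8−0.7 = 1.1 V, which is impossible.
Assume only D_A conducts: V_N = 4.1 − 0.7 = 3.4 V, so I_R = 3.4/0.82 = 4.15 mA.
Check D_B: its anode-to-cathode voltage is 1.8 − 3.4 = -1.6 V < 0.7 V, so it is off. The assumption is consistent.

Only D_A conducts; I_R ≈ 4.1 mA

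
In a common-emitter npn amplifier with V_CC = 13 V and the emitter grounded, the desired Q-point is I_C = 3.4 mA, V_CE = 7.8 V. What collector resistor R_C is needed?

Collector loop: V_CC = I_C·R_C + V_CE.
R_C = (V_CC − V_CE)/I_C = (13 − 7.8)/3.4 = 1.53 kΩ.

R_C ≈ 1.5 kΩ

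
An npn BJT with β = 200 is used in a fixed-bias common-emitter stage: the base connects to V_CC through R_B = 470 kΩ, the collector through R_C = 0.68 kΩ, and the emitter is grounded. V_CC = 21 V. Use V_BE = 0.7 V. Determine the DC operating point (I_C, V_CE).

Base loop: V_CC = I_B·R_B + V_BE, so I_B = (21 − 0.7)/470 kΩ = 0.0432 mA.
In the active region I_C = β·I_B = 200 × 0.0432 = 8.64 mA.
Collector loop: V_CE = V_CC − I_C·R_C = 21 − 8.64×0.68 = 15.1 V.
Since V_CE = 15.1 V > V_CE(sat) ≈ 0.2 V, the transistor is in the active region as assumed.

I_C ≈ 8.6 mA, V_CE ≈ 15 V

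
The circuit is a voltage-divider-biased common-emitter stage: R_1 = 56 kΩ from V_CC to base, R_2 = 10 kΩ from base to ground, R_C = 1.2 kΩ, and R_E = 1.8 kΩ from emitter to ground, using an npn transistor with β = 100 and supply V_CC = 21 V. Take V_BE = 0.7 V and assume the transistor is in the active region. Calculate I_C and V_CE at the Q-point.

I_C ≈ 1.3 mA, V_CE ≈ 17 V

Thevenize the base divider: V_Th = V_CC·R_2/(R_1+R_2) = 21×10/66 = 3.18 V, R_Th = R_1‖R_2 = 8.48 kΩ.
Base-emitter loop: V_Th = I_B·R_Th + V_BE + (β+1)I_B·R_E, so I_B = (3.18 − 0.7) / (8.48 + 101×1.8) = 0.013 mA.
I_C = β·I_B = 100×0.013 = 1.3 mA, and I_E = (β+1)I_B = 1.32 mA.
V_CE = V_CC − I_C·R_C − I_E·R_E = 21 − 1.3×1.2 − 1.32×1.8 = 17.1 V.
V_CE = 17.1 V > 0.2 V confirms active-region operation.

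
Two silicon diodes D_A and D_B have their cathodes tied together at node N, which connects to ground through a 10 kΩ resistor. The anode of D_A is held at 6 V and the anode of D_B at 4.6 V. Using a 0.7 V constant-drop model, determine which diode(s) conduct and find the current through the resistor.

Assume both conduct. Then node N would need to be at both 6−0.7 = 5.3 V and 4.6−0.7 = 3.9 V, which is impossible.
Assume only D_A conducts: V_N = 6 − 0.7 = 5.3 V, so I_R = 5.3/10 = 0.53 mA.
Check D_B: its anode-to-cathode voltage is 4.6 − 5.3 = -0.7 V < 0.7 V, so it is off. The assumption is consistent.

Only D_A conducts; I_R ≈ 0.53 mA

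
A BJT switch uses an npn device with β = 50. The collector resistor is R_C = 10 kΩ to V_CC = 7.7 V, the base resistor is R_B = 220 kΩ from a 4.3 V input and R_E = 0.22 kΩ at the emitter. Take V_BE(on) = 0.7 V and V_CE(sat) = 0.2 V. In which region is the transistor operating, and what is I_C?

Assume active: I_B = (4.3 − 0.7)/(220 + 51×0.22) = 0.0156 mA, I_C = β·I_B = 0.778 mA.
Then V_CE = 7.7 − 0.778×10 − 0.794×0.22 = -0.259 V < 0.2 V — the active assumption fails.
Re-solve with V_CE = 0.2 V. KCL at the emitter: V_E/R_E = (V_BB−0.7−V_E)/R_B + (V_CC−0.2−V_E)/R_C, giving V_E = 0.165 V.
I_C = (V_CC − 0.2 − V_E)/R_C = (7.5 − 0.165)/10 = 0.734 mA.
Check: I_B = (3.6 − 0.165)/220 = 0.0156 mA, and β·I_B = 0.781 mA > I_C, confirming saturation.

saturation; I_C ≈ 0.73 mA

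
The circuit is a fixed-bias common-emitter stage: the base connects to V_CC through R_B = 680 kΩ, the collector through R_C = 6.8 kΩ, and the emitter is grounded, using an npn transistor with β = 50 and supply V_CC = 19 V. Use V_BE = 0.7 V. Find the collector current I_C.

I_C ≈ 1.3 mA

Base loop: V_CC = I_B·R_B + V_BE, so I_B = (19 − 0.7)/680 kΩ = 0.0269 mA.
In the active region I_C = β·I_B = 50 × 0.0269 = 1.35 mA.
Collector loop: V_CE = V_CC − I_C·R_C = 19 − 1.35×6.8 = 9.85 V.
Since V_CE = 9.85 V > V_CE(sat) ≈ 0.2 V, the transistor is in the active region as assumed.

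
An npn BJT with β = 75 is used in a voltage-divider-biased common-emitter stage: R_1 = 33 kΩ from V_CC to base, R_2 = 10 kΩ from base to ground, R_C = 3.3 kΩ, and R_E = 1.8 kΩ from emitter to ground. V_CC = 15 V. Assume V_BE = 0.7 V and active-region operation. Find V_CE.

Thevenize the base divider: V_Th = V_CC·R_2/(R_1+R_2) = 15×10/43 = 3.49 V, R_Th = R_1‖R_2 = 7.67 kΩ.
Base-emitter loop: V_Th = I_B·R_Th + V_BE + (β+1)I_B·R_E, so I_B = (3.49 − 0.7) / (7.67 + 76×1.8) = 0.0193 mA.
I_C = β·I_B = 75×0.0193 = 1.45 mA, and I_E = (β+1)I_B = 1.47 mA.
V_CE = V_CC − I_C·R_C − I_E·R_E = 15 − 1.45×3.3 − 1.47×1.8 = 7.58 V.
V_CE = 7.58 V > 0.2 V confirms active-region operation.

V_CE ≈ 7.6 V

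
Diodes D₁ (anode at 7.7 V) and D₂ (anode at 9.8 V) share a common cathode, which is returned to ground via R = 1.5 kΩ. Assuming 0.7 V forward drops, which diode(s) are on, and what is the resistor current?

Assume both conduct. Then node N would need to be at both 7.7−0.7 = 7 V and 9.8−0.7 = 9.1 V, which is impossible.
Assume only D₂ conducts: V_N = 9.8 − 0.7 = 9.1 V, so I_R = 9.1/1.5 = 6.07 mA.
Check D₁: its anode-to-cathode voltage is 7.7 − 9.1 = -1.4 V < 0.7 V, so it is off. The assumption is consistent.

Only D₂ conducts; I_R ≈ 6.1 mA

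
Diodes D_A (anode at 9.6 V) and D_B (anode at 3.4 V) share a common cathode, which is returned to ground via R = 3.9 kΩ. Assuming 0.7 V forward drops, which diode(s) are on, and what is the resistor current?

Assume both conduct. Then node N would need to be at both 9.6−0.7 = 8.9 V and 3.4−0.7 = 2.7 V, which is impossible.
Assume only D_A conducts: V_N = 9.6 − 0.7 = 8.9 V, so I_R = 8.9/3.9 = 2.28 mA.
Check D_B: its anode-to-cathode voltage is 3.4 − 8.9 = -5.5 V < 0.7 V, so it is off. The assumption is consistent.

Only D_A conducts; I_R ≈ 2.3 mA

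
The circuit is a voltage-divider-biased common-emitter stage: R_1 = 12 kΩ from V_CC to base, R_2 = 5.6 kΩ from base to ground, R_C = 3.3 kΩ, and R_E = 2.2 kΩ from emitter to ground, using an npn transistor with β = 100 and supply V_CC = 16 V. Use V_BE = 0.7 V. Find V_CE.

V_CE ≈ 5.3 V

Thevenize the base divider: V_Th = V_CC·R_2/(R_1+R_2) = 16×5.6/17.6 = 5.09 V, R_Th = R_1‖R_2 = 3.82 kΩ.
Base-emitter loop: V_Th = I_B·R_Th + V_BE + (β+1)I_B·R_E, so I_B = (5.09 − 0.7) / (3.82 + 101×2.2) = 0.0194 mA.
I_C = β·I_B = 100×0.0194 = 1.94 mA, and I_E = (β+1)I_B = 1.96 mA.
V_CE = V_CC − I_C·R_C − I_E·R_E = 16 − 1.94×3.3 − 1.96×2.2 = 5.27 V.
V_CE = 5.27 V > 0.2 V confirms active-region operation.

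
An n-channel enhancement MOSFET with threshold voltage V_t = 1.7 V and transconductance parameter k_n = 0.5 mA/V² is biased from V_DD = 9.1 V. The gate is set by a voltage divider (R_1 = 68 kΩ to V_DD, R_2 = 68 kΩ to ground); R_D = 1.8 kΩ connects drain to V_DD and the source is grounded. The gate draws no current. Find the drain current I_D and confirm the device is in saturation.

V_G = V_DD·R_2/(R_1+R_2) = 9.1×68/136 = 4.55 V. With the source grounded, V_GS = V_G = 4.55 V.
Assume saturation: I_D = (k_n/2)(V_GS − V_t)² = (0.5/2)×(4.55 − 1.7)² = 0.25×2.85² = 2.03 mA.
V_DS = V_DD − I_D·R_D = 9.1 − 2.03×1.8 = 5.44 V.
Saturation requires V_DS ≥ V_GS − V_t = 2.85 V; 5.44 ≥ 2.85 ✓.

I_D ≈ 2 mA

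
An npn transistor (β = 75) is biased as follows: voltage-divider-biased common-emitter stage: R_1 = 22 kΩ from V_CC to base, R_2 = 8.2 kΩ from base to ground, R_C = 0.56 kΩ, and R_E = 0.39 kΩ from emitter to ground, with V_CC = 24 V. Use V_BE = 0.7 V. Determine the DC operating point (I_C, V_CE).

Thevenize the base divider: V_Th = V_CC·R_2/(R_1+R_2) = 24×8.2/30.2 = 6.52 V, R_Th = R_1‖R_2 = 5.97 kΩ.
Base-emitter loop: V_Th = I_B·R_Th + V_BE + (β+1)I_B·R_E, so I_B = (6.52 − 0.7) / (5.97 + 76×0.39) = 0.163 mA.
I_C = β·I_B = 75×0.163 = 12.2 mA, and I_E = (β+1)I_B = 12.4 mA.
V_CE = V_CC − I_C·R_C − I_E·R_E = 24 − 12.2×0.56 − 12.4×0.39 = 12.3 V.
V_CE = 12.3 V > 0.2 V confirms active-region operation.

I_C ≈ 12 mA, V_CE ≈ 12 V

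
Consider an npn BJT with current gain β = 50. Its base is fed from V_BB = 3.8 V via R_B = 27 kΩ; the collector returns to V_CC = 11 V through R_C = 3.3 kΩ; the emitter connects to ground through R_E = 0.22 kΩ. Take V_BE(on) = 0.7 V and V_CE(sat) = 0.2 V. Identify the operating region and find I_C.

saturation; I_C ≈ 3.1 mA

Assume active: I_B = (3.8 − 0.7)/(27 + 51×0.22) = 0.0811 mA, I_C = β·I_B = 4.06 mA.
Then V_CE = 11 − 4.06×3.3 − 4.14×0.22 = -3.29 V < 0.2 V — the active assumption fails.
Re-solve with V_CE = 0.2 V. KCL at the emitter: V_E/R_E = (V_BB−0.7−V_E)/R_B + (V_CC−0.2−V_E)/R_C, giving V_E = 0.693 V.
I_C = (V_CC − 0.2 − V_E)/R_C = (10.8 − 0.693)/3.3 = 3.06 mA.
Check: I_B = (3.1 − 0.693)/27 = 0.0891 mA, and β·I_B = 4.46 mA > I_C, confirming saturation.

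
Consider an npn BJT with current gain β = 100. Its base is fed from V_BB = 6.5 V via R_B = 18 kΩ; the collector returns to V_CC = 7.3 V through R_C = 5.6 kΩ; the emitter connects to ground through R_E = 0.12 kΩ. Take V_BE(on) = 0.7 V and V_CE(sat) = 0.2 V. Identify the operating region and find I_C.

saturation; I_C ≈ 1.2 mA

Assume active: I_B = (6.5 − 0.7)/(18 + 101×0.12) = 0.193 mA, I_C = β·I_B = 19.3 mA.
Then V_CE = 7.3 − 19.3×5.6 − 19.4×0.12 = -103 V < 0.2 V — the active assumption fails.
Re-solve with V_CE = 0.2 V. KCL at the emitter: V_E/R_E = (V_BB−0.7−V_E)/R_B + (V_CC−0.2−V_E)/R_C, giving V_E = 0.186 V.
I_C = (V_CC − 0.2 − V_E)/R_C = (7.1 − 0.186)/5.6 = 1.23 mA.
Check: I_B = (5.8 − 0.186)/18 = 0.312 mA, and β·I_B = 31.2 mA > I_C, confirming saturation.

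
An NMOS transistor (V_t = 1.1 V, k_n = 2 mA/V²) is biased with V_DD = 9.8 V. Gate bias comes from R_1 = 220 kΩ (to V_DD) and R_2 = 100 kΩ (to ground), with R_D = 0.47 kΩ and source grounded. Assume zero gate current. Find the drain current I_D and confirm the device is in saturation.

I_D ≈ 3.9 mA

V_G = V_DD·R_2/(R_1+R_2) = 9.8×100/320 = 3.06 V. With the source grounded, V_GS = V_G = 3.06 V.
Assume saturation: I_D = (k_n/2)(V_GS − V_t)² = (2/2)×(3.06 − 1.1)² = 1×1.96² = 3.85 mA.
V_DS = V_DD − I_D·R_D = 9.8 − 3.85×0.47 = 7.99 V.
Saturation requires V_DS ≥ V_GS − V_t = 1.96 V; 7.99 ≥ 1.96 ✓.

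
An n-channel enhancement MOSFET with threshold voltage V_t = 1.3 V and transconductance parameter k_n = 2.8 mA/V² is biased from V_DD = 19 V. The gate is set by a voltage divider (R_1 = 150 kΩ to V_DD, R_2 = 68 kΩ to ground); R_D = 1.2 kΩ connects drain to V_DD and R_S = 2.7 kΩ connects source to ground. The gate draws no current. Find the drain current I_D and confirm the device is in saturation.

I_D ≈ 1.3 mA

V_G = V_DD·R_2/(R_1+R_2) = 19×68/218 = 5.93 V.
Assume saturation: I_D = (k_n/2)(V_GS − V_t)² with V_GS = V_G − I_D·R_S = 5.93 − 2.7·I_D.
Substituting gives 10.2·I_D² − 36·I_D + 30 = 0, with roots I_D = 1.35 or 2.18 mA.
The root I_D = 2.18 mA gives V_GS = 0.0535 V ≤ V_t, so take I_D = 1.35 mA.
Then V_GS = 2.28 V and V_DS = V_DD − I_D(R_D+R_S) = 19 − 1.35×3.9 = 13.7 V.
Saturation requires V_DS ≥ V_GS − V_t = 0.982 V; 13.7 ≥ 0.982 ✓.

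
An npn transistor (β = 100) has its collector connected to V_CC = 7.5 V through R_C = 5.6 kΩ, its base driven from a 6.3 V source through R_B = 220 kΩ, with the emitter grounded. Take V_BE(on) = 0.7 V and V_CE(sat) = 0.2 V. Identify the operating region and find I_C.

saturation; I_C ≈ 1.3 mA

Assume active: I_B = (6.3 − 0.7)/220 = 0.0255 mA, giving I_C = β·I_B = 2.55 mA.
But then V_CE = 7.5 − 2.55×5.6 = -6.75 V < V_CE(sat) = 0.2 V — impossible in the active region.
So the transistor is saturated. With V_CE = 0.2 V, I_C = (V_CC − 0.2)/R_C = 7.3/5.6 = 1.3 mA.
Check: β·I_B = 2.55 mA > I_C = 1.3 mA, confirming saturation.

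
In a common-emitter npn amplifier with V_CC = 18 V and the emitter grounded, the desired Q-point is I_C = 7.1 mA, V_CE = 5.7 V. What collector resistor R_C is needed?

Collector loop: V_CC = I_C·R_C + V_CE.
R_C = (V_CC − V_CE)/I_C = (18 − 5.7)/7.1 = 1.73 kΩ.

R_C ≈ 1.7 kΩ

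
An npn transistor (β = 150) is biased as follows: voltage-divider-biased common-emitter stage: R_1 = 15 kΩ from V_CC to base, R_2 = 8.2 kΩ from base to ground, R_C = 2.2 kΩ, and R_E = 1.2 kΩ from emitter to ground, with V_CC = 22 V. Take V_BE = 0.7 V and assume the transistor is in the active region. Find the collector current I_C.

Thevenize the base divider: V_Th = V_CC·R_2/(R_1+R_2) = 22×8.2/23.2 = 7.78 V, R_Th = R_1‖R_2 = 5.3 kΩ.
Base-emitter loop: V_Th = I_B·R_Th + V_BE + (β+1)I_B·R_E, so I_B = (7.78 − 0.7) / (5.3 + 151×1.2) = 0.0379 mA.
I_C = β·I_B = 150×0.0379 = 5.69 mA, and I_E = (β+1)I_B = 5.73 mA.
V_CE = V_CC − I_C·R_C − I_E·R_E = 22 − 5.69×2.2 − 5.73×1.2 = 2.61 V.
V_CE = 2.61 V > 0.2 V confirms active-region operation.

I_C ≈ 5.7 mA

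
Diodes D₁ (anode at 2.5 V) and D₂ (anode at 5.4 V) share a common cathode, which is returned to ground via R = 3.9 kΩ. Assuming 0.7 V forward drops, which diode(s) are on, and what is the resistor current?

Only D₂ conducts; I_R ≈ 1.2 mA

Assume both conduct. Then node N would need to be at both 2.5−0.7 = 1.8 V and 5.4−0.7 = 4.7 V, which is impossible.
Assume only D₂ conducts: V_N = 5.4 − 0.7 = 4.7 V, so I_R = 4.7/3.9 = 1.21 mA.
Check D₁: its anode-to-cathode voltage is 2.5 − 4.7 = -2.2 V < 0.7 V, so it is off. The assumption is consistent.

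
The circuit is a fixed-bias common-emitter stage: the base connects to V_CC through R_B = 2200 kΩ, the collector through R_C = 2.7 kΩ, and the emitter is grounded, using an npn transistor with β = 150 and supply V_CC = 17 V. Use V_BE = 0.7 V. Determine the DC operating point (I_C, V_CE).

I_C ≈ 1.1 mA, V_CE ≈ 14 V

Base loop: V_CC = I_B·R_B + V_BE, so I_B = (17 − 0.7)/2200 kΩ = 0.00741 mA.
In the active region I_C = β·I_B = 150 × 0.00741 = 1.11 mA.
Collector loop: V_CE = V_CC − I_C·R_C = 17 − 1.11×2.7 = 14 V.
Since V_CE = 14 V > V_CE(sat) ≈ 0.2 V, the transistor is in the active region as assumed.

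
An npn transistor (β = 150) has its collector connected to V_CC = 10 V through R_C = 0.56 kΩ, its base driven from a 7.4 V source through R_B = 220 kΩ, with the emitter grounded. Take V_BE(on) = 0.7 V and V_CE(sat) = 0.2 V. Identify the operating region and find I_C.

Assume active. Base-emitter loop: I_B = (V_BB − V_BE)/R_B = (7.4 − 0.7)/220 = 0.0305 mA.
I_C = β·I_B = 150×0.0305 = 4.57 mA.
V_CE = V_CC − I_C·R_C = 10 − 4.57×0.56 = 7.44 V > V_CE(sat), so the active-region assumption holds.

active; I_C ≈ 4.6 mA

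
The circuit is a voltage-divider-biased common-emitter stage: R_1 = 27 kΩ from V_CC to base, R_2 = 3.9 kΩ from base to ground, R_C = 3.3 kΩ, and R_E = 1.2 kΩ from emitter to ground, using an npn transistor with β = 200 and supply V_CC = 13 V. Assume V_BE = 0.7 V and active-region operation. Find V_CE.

V_CE ≈ 9.5 V

Thevenize the base divider: V_Th = V_CC·R_2/(R_1+R_2) = 13×3.9/30.9 = 1.64 V, R_Th = R_1‖R_2 = 3.41 kΩ.
Base-emitter loop: V_Th = I_B·R_Th + V_BE + (β+1)I_B·R_E, so I_B = (1.64 − 0.7) / (3.41 + 201×1.2) = 0.00385 mA.
I_C = β·I_B = 200×0.00385 = 0.769 mA, and I_E = (β+1)I_B = 0.773 mA.
V_CE = V_CC − I_C·R_C − I_E·R_E = 13 − 0.769×3.3 − 0.773×1.2 = 9.53 V.
V_CE = 9.53 V > 0.2 V confirms active-region operation.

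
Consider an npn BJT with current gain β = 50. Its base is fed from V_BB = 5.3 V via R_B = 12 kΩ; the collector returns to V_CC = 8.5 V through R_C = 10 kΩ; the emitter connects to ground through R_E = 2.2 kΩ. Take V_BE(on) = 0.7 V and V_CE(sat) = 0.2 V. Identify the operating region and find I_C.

Assume active: I_B = (5.3 − 0.7)/(12 + 51×2.2) = 0.037 mA, I_C = β·I_B = 1.85 mA.
Then V_CE = 8.5 − 1.85×10 − 1.89×2.2 = -14.2 V < 0.2 V — the active assumption fails.
Re-solve with V_CE = 0.2 V. KCL at the emitter: V_E/R_E = (V_BB−0.7−V_E)/R_B + (V_CC−0.2−V_E)/R_C, giving V_E = 1.9 V.
I_C = (V_CC − 0.2 − V_E)/R_C = (8.3 − 1.9)/10 = 0.64 mA.
Check: I_B = (4.6 − 1.9)/12 = 0.225 mA, and β·I_B = 11.2 mA > I_C, confirming saturation.

saturation; I_C ≈ 0.64 mA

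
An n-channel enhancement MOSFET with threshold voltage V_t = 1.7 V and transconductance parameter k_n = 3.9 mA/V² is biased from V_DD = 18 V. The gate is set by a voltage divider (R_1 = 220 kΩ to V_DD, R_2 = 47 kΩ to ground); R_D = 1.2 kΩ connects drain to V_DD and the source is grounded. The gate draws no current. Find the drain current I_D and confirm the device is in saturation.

V_G = V_DD·R_2/(R_1+R_2) = 18×47/267 = 3.17 V. With the source grounded, V_GS = V_G = 3.17 V.
Assume saturation: I_D = (k_n/2)(V_GS − V_t)² = (3.9/2)×(3.17 − 1.7)² = 1.95×1.47² = 4.21 mA.
V_DS = V_DD − I_D·R_D = 18 − 4.21×1.2 = 13 V.
Saturation requires V_DS ≥ V_GS − V_t = 1.47 V; 13 ≥ 1.47 ✓.

I_D ≈ 4.2 mA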